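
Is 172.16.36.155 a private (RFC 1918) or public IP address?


RFC 1918 private ranges:
  10.0.0.0/8 (10.0.0.0 - 10.255.255.255)
  172.16.0.0/12 (172.16.0.0 - 172.31.255.255)
  192.168.0.0/16 (192.168.0.0 - 192.168.255.255)
Private (in 172.16.0.0/12)


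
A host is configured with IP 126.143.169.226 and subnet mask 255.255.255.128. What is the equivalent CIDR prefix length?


Binary: 11111111.11111111.11111111.10000000
Count leading 1s
Prefix: /25


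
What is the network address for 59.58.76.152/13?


IP:   00111011.00111010.01001100.10011000
Mask: 11111111.11111000.00000000.00000000
AND operation:
Net:  00111011.00111000.00000000.00000000
Network: 59.56.0.0/13


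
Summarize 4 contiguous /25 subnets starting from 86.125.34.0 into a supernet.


Original prefix: /25
Number of subnets: 4 = 2^2
New prefix = 25 - 2 = 23
Supernet: 86.125.34.0/23


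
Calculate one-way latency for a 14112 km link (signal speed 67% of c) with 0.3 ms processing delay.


Speed = 0.67 * 3e5 km/s = 201000 km/s
Propagation delay = 14112 / 201000 = 0.0702 s = 70.209 ms
Processing delay = 0.3 ms
Total one-way latency = 70.509 ms


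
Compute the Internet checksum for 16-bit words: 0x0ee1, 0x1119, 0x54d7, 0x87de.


Sum all words (with carry folding):
+ 0x0ee1 = 0x0ee1
+ 0x1119 = 0x1ffa
+ 0x54d7 = 0x74d1
+ 0x87de = 0xfcaf
One's complement: ~0xfcaf
Checksum = 0x0350


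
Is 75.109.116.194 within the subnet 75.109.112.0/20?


Subnet network: 75.109.112.0
Test IP AND mask: 75.109.112.0
Yes, 75.109.116.194 is in 75.109.112.0/20


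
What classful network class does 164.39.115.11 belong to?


First octet: 164
Binary: 10100100
10xxxxxx -> Class B (128-191)
Class B, default mask 255.255.0.0 (/16)


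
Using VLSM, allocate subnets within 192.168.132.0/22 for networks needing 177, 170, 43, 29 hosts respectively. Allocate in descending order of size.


177 hosts -> /24 (254 usable): 192.168.132.0/24
170 hosts -> /24 (254 usable): 192.168.133.0/24
43 hosts -> /26 (62 usable): 192.168.134.0/26
29 hosts -> /27 (30 usable): 192.168.134.64/27
Allocation: 192.168.132.0/24 (177 hosts, 254 usable); 192.168.133.0/24 (170 hosts, 254 usable); 192.168.134.0/26 (43 hosts, 62 usable); 192.168.134.64/27 (29 hosts, 30 usable)


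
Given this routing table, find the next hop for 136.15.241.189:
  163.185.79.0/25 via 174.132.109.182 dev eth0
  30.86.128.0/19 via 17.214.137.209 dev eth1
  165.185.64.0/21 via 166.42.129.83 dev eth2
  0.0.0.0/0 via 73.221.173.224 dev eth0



Longest prefix match for 136.15.241.189:
  /25 163.185.79.0: no
  /19 30.86.128.0: no
  /21 165.185.64.0: no
  /0 0.0.0.0: MATCH
Selected: next-hop 73.221.173.224 via eth0 (matched /0)


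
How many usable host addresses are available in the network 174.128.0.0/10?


Host bits = 32 - 10 = 22
Total addresses = 2^22 = 4194304
Usable = total - 2 (network and broadcast)
Usable hosts: 4194302


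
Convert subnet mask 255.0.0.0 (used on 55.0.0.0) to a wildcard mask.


Subnet mask: 255.0.0.0
Wildcard = 255.255.255.255 - subnet mask
255 - 255 = 0
255 - 0 = 255
255 - 0 = 255
255 - 0 = 255
Wildcard: 0.255.255.255


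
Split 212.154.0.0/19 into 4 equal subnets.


New prefix = 19 + 2 = 21
Each subnet has 2048 addresses
  212.154.0.0/21
  212.154.8.0/21
  212.154.16.0/21
  212.154.24.0/21
Subnets: 212.154.0.0/21, 212.154.8.0/21, 212.154.16.0/21, 212.154.24.0/21


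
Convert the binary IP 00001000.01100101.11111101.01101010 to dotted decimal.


00001000 = 8
01100101 = 101
11111101 = 253
01101010 = 106
IP: 8.101.253.106


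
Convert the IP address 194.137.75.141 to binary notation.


194 = 11000010
137 = 10001001
75 = 01001011
141 = 10001101
Binary: 11000010.10001001.01001011.10001101


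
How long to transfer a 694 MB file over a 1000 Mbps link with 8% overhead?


Effective throughput = 1000 * (1 - 8/100) = 920 Mbps
File size in Mb = 694 * 8 = 5552 Mb
Time = 5552 / 920
Time = 6.0348 seconds


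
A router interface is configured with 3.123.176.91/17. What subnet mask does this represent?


/17 means 17 network bits, 15 host bits
Binary: 11111111111111111000000000000000
Mask: 255.255.128.0


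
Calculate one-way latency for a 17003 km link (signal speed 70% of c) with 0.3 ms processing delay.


Speed = 0.7 * 3e5 km/s = 210000 km/s
Propagation delay = 17003 / 210000 = 0.081 s = 80.9667 ms
Processing delay = 0.3 ms
Total one-way latency = 81.2667 ms


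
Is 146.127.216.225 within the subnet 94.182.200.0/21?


Subnet network: 94.182.200.0
Test IP AND mask: 146.127.216.0
No, 146.127.216.225 is not in 94.182.200.0/21


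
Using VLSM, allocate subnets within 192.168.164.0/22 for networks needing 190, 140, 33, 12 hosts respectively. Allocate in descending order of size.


190 hosts -> /24 (254 usable): 192.168.164.0/24
140 hosts -> /24 (254 usable): 192.168.165.0/24
33 hosts -> /26 (62 usable): 192.168.166.0/26
12 hosts -> /28 (14 usable): 192.168.166.64/28
Allocation: 192.168.164.0/24 (190 hosts, 254 usable); 192.168.165.0/24 (140 hosts, 254 usable); 192.168.166.0/26 (33 hosts, 62 usable); 192.168.166.64/28 (12 hosts, 14 usable)


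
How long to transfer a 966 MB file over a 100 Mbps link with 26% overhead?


Effective throughput = 100 * (1 - 26/100) = 74 Mbps
File size in Mb = 966 * 8 = 7728 Mb
Time = 7728 / 74
Time = 104.4324 seconds


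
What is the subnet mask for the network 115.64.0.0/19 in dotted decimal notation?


/19 means 19 network bits, 13 host bits
Binary: 11111111111111111110000000000000
Mask: 255.255.224.0


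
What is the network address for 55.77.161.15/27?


IP:   00110111.01001101.10100001.00001111
Mask: 11111111.11111111.11111111.11100000
AND operation:
Net:  00110111.01001101.10100001.00000000
Network: 55.77.161.0/27


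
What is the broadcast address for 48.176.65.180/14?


Network: 48.176.0.0/14
Host bits = 18
Set all host bits to 1:
Broadcast: 48.179.255.255


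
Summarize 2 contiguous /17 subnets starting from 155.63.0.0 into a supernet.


Original prefix: /17
Number of subnets: 2 = 2^1
New prefix = 17 - 1 = 16
Supernet: 155.63.0.0/16


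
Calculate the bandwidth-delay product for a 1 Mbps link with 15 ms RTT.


BDP = bandwidth * RTT
= 1 Mbps * 15 ms
= 1 * 1e6 * 15 / 1000 bits
= 15000 bits
= 1875 bytes
= 1.8311 KB
BDP = 15000 bits (1875 bytes)


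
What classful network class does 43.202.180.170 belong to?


First octet: 43
Binary: 00101011
0xxxxxxx -> Class A (1-126)
Class A, default mask 255.0.0.0 (/8)


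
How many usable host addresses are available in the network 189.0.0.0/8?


Host bits = 32 - 8 = 24
Total addresses = 2^24 = 16777216
Usable = total - 2 (network and broadcast)
Usable hosts: 16777214


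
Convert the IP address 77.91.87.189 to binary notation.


77 = 01001101
91 = 01011011
87 = 01010111
189 = 10111101
Binary: 01001101.01011011.01010111.10111101


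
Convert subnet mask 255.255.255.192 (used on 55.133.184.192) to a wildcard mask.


Subnet mask: 255.255.255.192
Wildcard = 255.255.255.255 - subnet mask
255 - 255 = 0
255 - 255 = 0
255 - 255 = 0
255 - 192 = 63
Wildcard: 0.0.0.63


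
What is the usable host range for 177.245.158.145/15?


Network: 177.244.0.0
Broadcast: 177.245.255.255
First usable = network + 1
Last usable = broadcast - 1
Range: 177.244.0.1 to 177.245.255.254


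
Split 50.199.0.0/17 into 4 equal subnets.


New prefix = 17 + 2 = 19
Each subnet has 8192 addresses
  50.199.0.0/19
  50.199.32.0/19
  50.199.64.0/19
  50.199.96.0/19
Subnets: 50.199.0.0/19, 50.199.32.0/19, 50.199.64.0/19, 50.199.96.0/19


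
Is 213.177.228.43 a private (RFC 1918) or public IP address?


RFC 1918 private ranges:
  10.0.0.0/8 (10.0.0.0 - 10.255.255.255)
  172.16.0.0/12 (172.16.0.0 - 172.31.255.255)
  192.168.0.0/16 (192.168.0.0 - 192.168.255.255)
Public (not in any RFC 1918 range)


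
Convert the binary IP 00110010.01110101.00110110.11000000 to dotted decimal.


00110010 = 50
01110101 = 117
00110110 = 54
11000000 = 192
IP: 50.117.54.192


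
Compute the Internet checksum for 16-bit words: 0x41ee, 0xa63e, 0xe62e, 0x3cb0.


Sum all words (with carry folding):
+ 0x41ee = 0x41ee
+ 0xa63e = 0xe82c
+ 0xe62e = 0xce5b
+ 0x3cb0 = 0x0b0c
One's complement: ~0x0b0c
Checksum = 0xf4f3


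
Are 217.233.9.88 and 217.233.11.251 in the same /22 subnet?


Mask: 255.255.252.0
217.233.9.88 AND mask = 217.233.8.0
217.233.11.251 AND mask = 217.233.8.0
Yes, same subnet (217.233.8.0)


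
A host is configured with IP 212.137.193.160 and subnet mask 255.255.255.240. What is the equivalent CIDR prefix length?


Binary: 11111111.11111111.11111111.11110000
Count leading 1s
Prefix: /28


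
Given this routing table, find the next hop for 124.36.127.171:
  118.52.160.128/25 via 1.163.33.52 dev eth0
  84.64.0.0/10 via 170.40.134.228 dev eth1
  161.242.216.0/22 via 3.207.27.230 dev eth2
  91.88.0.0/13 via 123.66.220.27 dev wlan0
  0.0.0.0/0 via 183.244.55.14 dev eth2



Longest prefix match for 124.36.127.171:
  /25 118.52.160.128: no
  /10 84.64.0.0: no
  /22 161.242.216.0: no
  /13 91.88.0.0: no
  /0 0.0.0.0: MATCH
Selected: next-hop 183.244.55.14 via eth2 (matched /0)


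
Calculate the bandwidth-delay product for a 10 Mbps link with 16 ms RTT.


BDP = bandwidth * RTT
= 10 Mbps * 16 ms
= 10 * 1e6 * 16 / 1000 bits
= 160000 bits
= 20000 bytes
= 19.5312 KB
BDP = 160000 bits (20000 bytes)


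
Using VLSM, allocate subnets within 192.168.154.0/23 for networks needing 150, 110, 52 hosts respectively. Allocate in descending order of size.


150 hosts -> /24 (254 usable): 192.168.154.0/24
110 hosts -> /25 (126 usable): 192.168.155.0/25
52 hosts -> /26 (62 usable): 192.168.155.128/26
Allocation: 192.168.154.0/24 (150 hosts, 254 usable); 192.168.155.0/25 (110 hosts, 126 usable); 192.168.155.128/26 (52 hosts, 62 usable)


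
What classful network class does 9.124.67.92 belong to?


First octet: 9
Binary: 00001001
0xxxxxxx -> Class A (1-126)
Class A, default mask 255.0.0.0 (/8)


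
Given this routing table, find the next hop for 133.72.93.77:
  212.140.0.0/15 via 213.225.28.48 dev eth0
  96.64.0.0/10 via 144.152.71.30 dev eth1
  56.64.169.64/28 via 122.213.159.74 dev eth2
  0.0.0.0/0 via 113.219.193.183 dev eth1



Longest prefix match for 133.72.93.77:
  /15 212.140.0.0: no
  /10 96.64.0.0: no
  /28 56.64.169.64: no
  /0 0.0.0.0: MATCH
Selected: next-hop 113.219.193.183 via eth1 (matched /0)


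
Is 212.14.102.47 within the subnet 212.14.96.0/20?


Subnet network: 212.14.96.0
Test IP AND mask: 212.14.96.0
Yes, 212.14.102.47 is in 212.14.96.0/20


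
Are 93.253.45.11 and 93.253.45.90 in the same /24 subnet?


Mask: 255.255.255.0
93.253.45.11 AND mask = 93.253.45.0
93.253.45.90 AND mask = 93.253.45.0
Yes, same subnet (93.253.45.0)


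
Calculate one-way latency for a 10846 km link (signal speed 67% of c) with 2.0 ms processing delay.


Speed = 0.67 * 3e5 km/s = 201000 km/s
Propagation delay = 10846 / 201000 = 0.054 s = 53.9602 ms
Processing delay = 2.0 ms
Total one-way latency = 55.9602 ms


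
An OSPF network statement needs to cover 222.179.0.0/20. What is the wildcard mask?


Subnet mask: 255.255.240.0
Wildcard = 255.255.255.255 - subnet mask
255 - 255 = 0
255 - 255 = 0
255 - 240 = 15
255 - 0 = 255
Wildcard: 0.0.15.255


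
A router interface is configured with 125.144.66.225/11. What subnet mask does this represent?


/11 means 11 network bits, 21 host bits
Binary: 11111111111000000000000000000000
Mask: 255.224.0.0


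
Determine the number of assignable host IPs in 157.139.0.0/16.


Host bits = 32 - 16 = 16
Total addresses = 2^16 = 65536
Usable = total - 2 (network and broadcast)
Usable hosts: 65534


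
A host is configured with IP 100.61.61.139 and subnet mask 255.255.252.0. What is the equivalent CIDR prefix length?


Binary: 11111111.11111111.11111100.00000000
Count leading 1s
Prefix: /22


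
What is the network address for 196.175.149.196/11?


IP:   11000100.10101111.10010101.11000100
Mask: 11111111.11100000.00000000.00000000
AND operation:
Net:  11000100.10100000.00000000.00000000
Network: 196.160.0.0/11


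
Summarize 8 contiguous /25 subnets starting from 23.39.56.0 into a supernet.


Original prefix: /25
Number of subnets: 8 = 2^3
New prefix = 25 - 3 = 22
Supernet: 23.39.56.0/22


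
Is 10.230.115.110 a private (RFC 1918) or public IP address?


RFC 1918 private ranges:
  10.0.0.0/8 (10.0.0.0 - 10.255.255.255)
  172.16.0.0/12 (172.16.0.0 - 172.31.255.255)
  192.168.0.0/16 (192.168.0.0 - 192.168.255.255)
Private (in 10.0.0.0/8)


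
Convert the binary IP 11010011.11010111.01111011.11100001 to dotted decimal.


11010011 = 211
11010111 = 215
01111011 = 123
11100001 = 225
IP: 211.215.123.225


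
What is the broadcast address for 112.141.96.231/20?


Network: 112.141.96.0/20
Host bits = 12
Set all host bits to 1:
Broadcast: 112.141.111.255


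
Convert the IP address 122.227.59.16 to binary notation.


122 = 01111010
227 = 11100011
59 = 00111011
16 = 00010000
Binary: 01111010.11100011.00111011.00010000


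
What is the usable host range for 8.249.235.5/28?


Network: 8.249.235.0
Broadcast: 8.249.235.15
First usable = network + 1
Last usable = broadcast - 1
Range: 8.249.235.1 to 8.249.235.14


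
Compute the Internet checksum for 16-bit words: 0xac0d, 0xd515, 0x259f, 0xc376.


Sum all words (with carry folding):
+ 0xac0d = 0xac0d
+ 0xd515 = 0x8123
+ 0x259f = 0xa6c2
+ 0xc376 = 0x6a39
One's complement: ~0x6a39
Checksum = 0x95c6


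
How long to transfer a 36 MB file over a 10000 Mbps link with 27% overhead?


Effective throughput = 10000 * (1 - 27/100) = 7300 Mbps
File size in Mb = 36 * 8 = 288 Mb
Time = 288 / 7300
Time = 0.0395 seconds


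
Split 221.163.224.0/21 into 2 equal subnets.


New prefix = 21 + 1 = 22
Each subnet has 1024 addresses
  221.163.224.0/22
  221.163.228.0/22
Subnets: 221.163.224.0/22, 221.163.228.0/22


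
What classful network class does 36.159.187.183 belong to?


First octet: 36
Binary: 00100100
0xxxxxxx -> Class A (1-126)
Class A, default mask 255.0.0.0 (/8)


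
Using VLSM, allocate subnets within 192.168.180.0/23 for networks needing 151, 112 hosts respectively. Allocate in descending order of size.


151 hosts -> /24 (254 usable): 192.168.180.0/24
112 hosts -> /25 (126 usable): 192.168.181.0/25
Allocation: 192.168.180.0/24 (151 hosts, 254 usable); 192.168.181.0/25 (112 hosts, 126 usable)


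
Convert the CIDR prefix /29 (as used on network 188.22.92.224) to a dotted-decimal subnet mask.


/29 means 29 network bits, 3 host bits
Binary: 11111111111111111111111111111000
Mask: 255.255.255.248


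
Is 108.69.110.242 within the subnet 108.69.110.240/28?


Subnet network: 108.69.110.240
Test IP AND mask: 108.69.110.240
Yes, 108.69.110.242 is in 108.69.110.240/28


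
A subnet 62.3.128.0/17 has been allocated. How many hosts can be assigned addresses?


Host bits = 32 - 17 = 15
Total addresses = 2^15 = 32768
Usable = total - 2 (network and broadcast)
Usable hosts: 32766


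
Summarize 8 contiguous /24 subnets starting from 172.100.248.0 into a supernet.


Original prefix: /24
Number of subnets: 8 = 2^3
New prefix = 24 - 3 = 21
Supernet: 172.100.248.0/21


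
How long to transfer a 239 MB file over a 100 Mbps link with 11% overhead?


Effective throughput = 100 * (1 - 11/100) = 89 Mbps
File size in Mb = 239 * 8 = 1912 Mb
Time = 1912 / 89
Time = 21.4831 seconds


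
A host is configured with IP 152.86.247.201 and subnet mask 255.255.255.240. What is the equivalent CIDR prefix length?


Binary: 11111111.11111111.11111111.11110000
Count leading 1s
Prefix: /28


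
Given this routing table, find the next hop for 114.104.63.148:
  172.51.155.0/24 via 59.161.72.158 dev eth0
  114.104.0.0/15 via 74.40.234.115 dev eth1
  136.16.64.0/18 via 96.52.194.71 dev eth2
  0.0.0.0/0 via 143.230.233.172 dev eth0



Longest prefix match for 114.104.63.148:
  /24 172.51.155.0: no
  /15 114.104.0.0: MATCH
  /18 136.16.64.0: no
  /0 0.0.0.0: MATCH
Selected: next-hop 74.40.234.115 via eth1 (matched /15)


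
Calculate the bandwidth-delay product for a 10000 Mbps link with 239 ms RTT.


BDP = bandwidth * RTT
= 10000 Mbps * 239 ms
= 10000 * 1e6 * 239 / 1000 bits
= 2390000000 bits
= 298750000 bytes
= 291748.0469 KB
BDP = 2390000000 bits (298750000 bytes)


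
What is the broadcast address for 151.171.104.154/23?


Network: 151.171.104.0/23
Host bits = 9
Set all host bits to 1:
Broadcast: 151.171.105.255


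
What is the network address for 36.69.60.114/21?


IP:   00100100.01000101.00111100.01110010
Mask: 11111111.11111111.11111000.00000000
AND operation:
Net:  00100100.01000101.00111000.00000000
Network: 36.69.56.0/21


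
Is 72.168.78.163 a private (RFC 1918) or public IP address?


RFC 1918 private ranges:
  10.0.0.0/8 (10.0.0.0 - 10.255.255.255)
  172.16.0.0/12 (172.16.0.0 - 172.31.255.255)
  192.168.0.0/16 (192.168.0.0 - 192.168.255.255)
Public (not in any RFC 1918 range)


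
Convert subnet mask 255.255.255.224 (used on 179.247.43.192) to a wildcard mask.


Subnet mask: 255.255.255.224
Wildcard = 255.255.255.255 - subnet mask
255 - 255 = 0
255 - 255 = 0
255 - 255 = 0
255 - 224 = 31
Wildcard: 0.0.0.31


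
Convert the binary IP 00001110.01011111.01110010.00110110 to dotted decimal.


00001110 = 14
01011111 = 95
01110010 = 114
00110110 = 54
IP: 14.95.114.54


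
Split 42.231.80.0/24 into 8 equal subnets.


New prefix = 24 + 3 = 27
Each subnet has 32 addresses
  42.231.80.0/27
  42.231.80.32/27
  42.231.80.64/27
  42.231.80.96/27
  42.231.80.128/27
  42.231.80.160/27
  42.231.80.192/27
  42.231.80.224/27
Subnets: 42.231.80.0/27, 42.231.80.32/27, 42.231.80.64/27, 42.231.80.96/27, 42.231.80.128/27, 42.231.80.160/27, 42.231.80.192/27, 42.231.80.224/27


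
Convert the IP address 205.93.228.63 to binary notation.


205 = 11001101
93 = 01011101
228 = 11100100
63 = 00111111
Binary: 11001101.01011101.11100100.00111111


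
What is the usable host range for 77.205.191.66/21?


Network: 77.205.184.0
Broadcast: 77.205.191.255
First usable = network + 1
Last usable = broadcast - 1
Range: 77.205.184.1 to 77.205.191.254


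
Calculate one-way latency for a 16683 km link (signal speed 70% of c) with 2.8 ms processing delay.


Speed = 0.7 * 3e5 km/s = 210000 km/s
Propagation delay = 16683 / 210000 = 0.0794 s = 79.4429 ms
Processing delay = 2.8 ms
Total one-way latency = 82.2429 ms


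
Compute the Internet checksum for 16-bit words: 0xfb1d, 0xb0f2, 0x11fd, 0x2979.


Sum all words (with carry folding):
+ 0xfb1d = 0xfb1d
+ 0xb0f2 = 0xac10
+ 0x11fd = 0xbe0d
+ 0x2979 = 0xe786
One's complement: ~0xe786
Checksum = 0x1879


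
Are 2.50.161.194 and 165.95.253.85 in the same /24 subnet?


Mask: 255.255.255.0
2.50.161.194 AND mask = 2.50.161.0
165.95.253.85 AND mask = 165.95.253.0
No, different subnets (2.50.161.0 vs 165.95.253.0)


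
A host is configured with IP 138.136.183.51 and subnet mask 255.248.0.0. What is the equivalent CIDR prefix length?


Binary: 11111111.11111000.00000000.00000000
Count leading 1s
Prefix: /13


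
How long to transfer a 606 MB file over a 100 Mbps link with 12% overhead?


Effective throughput = 100 * (1 - 12/100) = 88 Mbps
File size in Mb = 606 * 8 = 4848 Mb
Time = 4848 / 88
Time = 55.0909 seconds


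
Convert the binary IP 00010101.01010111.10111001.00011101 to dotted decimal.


00010101 = 21
01010111 = 87
10111001 = 185
00011101 = 29
IP: 21.87.185.29


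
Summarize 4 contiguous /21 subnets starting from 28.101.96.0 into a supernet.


Original prefix: /21
Number of subnets: 4 = 2^2
New prefix = 21 - 2 = 19
Supernet: 28.101.96.0/19


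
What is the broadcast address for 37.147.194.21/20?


Network: 37.147.192.0/20
Host bits = 12
Set all host bits to 1:
Broadcast: 37.147.207.255


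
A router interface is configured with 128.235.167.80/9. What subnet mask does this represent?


/9 means 9 network bits, 23 host bits
Binary: 11111111100000000000000000000000
Mask: 255.128.0.0


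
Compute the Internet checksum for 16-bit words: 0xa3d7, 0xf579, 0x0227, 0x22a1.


Sum all words (with carry folding):
+ 0xa3d7 = 0xa3d7
+ 0xf579 = 0x9951
+ 0x0227 = 0x9b78
+ 0x22a1 = 0xbe19
One's complement: ~0xbe19
Checksum = 0x41e6


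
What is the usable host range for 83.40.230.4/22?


Network: 83.40.228.0
Broadcast: 83.40.231.255
First usable = network + 1
Last usable = broadcast - 1
Range: 83.40.228.1 to 83.40.231.254


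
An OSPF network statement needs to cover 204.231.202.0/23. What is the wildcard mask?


Subnet mask: 255.255.254.0
Wildcard = 255.255.255.255 - subnet mask
255 - 255 = 0
255 - 255 = 0
255 - 254 = 1
255 - 0 = 255
Wildcard: 0.0.1.255


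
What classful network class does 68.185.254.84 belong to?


First octet: 68
Binary: 01000100
0xxxxxxx -> Class A (1-126)
Class A, default mask 255.0.0.0 (/8)


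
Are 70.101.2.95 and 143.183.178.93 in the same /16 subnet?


Mask: 255.255.0.0
70.101.2.95 AND mask = 70.101.0.0
143.183.178.93 AND mask = 143.183.0.0
No, different subnets (70.101.0.0 vs 143.183.0.0)


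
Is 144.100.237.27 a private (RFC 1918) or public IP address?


RFC 1918 private ranges:
  10.0.0.0/8 (10.0.0.0 - 10.255.255.255)
  172.16.0.0/12 (172.16.0.0 - 172.31.255.255)
  192.168.0.0/16 (192.168.0.0 - 192.168.255.255)
Public (not in any RFC 1918 range)


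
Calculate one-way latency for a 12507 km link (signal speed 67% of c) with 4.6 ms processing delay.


Speed = 0.67 * 3e5 km/s = 201000 km/s
Propagation delay = 12507 / 201000 = 0.0622 s = 62.2239 ms
Processing delay = 4.6 ms
Total one-way latency = 66.8239 ms


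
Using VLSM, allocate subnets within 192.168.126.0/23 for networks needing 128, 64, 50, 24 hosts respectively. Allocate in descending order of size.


128 hosts -> /24 (254 usable): 192.168.126.0/24
64 hosts -> /25 (126 usable): 192.168.127.0/25
50 hosts -> /26 (62 usable): 192.168.127.128/26
24 hosts -> /27 (30 usable): 192.168.127.192/27
Allocation: 192.168.126.0/24 (128 hosts, 254 usable); 192.168.127.0/25 (64 hosts, 126 usable); 192.168.127.128/26 (50 hosts, 62 usable); 192.168.127.192/27 (24 hosts, 30 usable)


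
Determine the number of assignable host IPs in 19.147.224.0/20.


Host bits = 32 - 20 = 12
Total addresses = 2^12 = 4096
Usable = total - 2 (network and broadcast)
Usable hosts: 4094


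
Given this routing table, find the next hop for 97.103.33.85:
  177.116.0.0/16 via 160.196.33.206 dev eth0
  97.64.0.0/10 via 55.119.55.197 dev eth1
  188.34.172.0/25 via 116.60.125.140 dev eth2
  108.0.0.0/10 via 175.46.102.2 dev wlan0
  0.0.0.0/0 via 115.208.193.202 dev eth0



Longest prefix match for 97.103.33.85:
  /16 177.116.0.0: no
  /10 97.64.0.0: MATCH
  /25 188.34.172.0: no
  /10 108.0.0.0: no
  /0 0.0.0.0: MATCH
Selected: next-hop 55.119.55.197 via eth1 (matched /10)


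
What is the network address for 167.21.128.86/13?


IP:   10100111.00010101.10000000.01010110
Mask: 11111111.11111000.00000000.00000000
AND operation:
Net:  10100111.00010000.00000000.00000000
Network: 167.16.0.0/13


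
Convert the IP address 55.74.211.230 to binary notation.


55 = 00110111
74 = 01001010
211 = 11010011
230 = 11100110
Binary: 00110111.01001010.11010011.11100110


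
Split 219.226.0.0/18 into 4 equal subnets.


New prefix = 18 + 2 = 20
Each subnet has 4096 addresses
  219.226.0.0/20
  219.226.16.0/20
  219.226.32.0/20
  219.226.48.0/20
Subnets: 219.226.0.0/20, 219.226.16.0/20, 219.226.32.0/20, 219.226.48.0/20


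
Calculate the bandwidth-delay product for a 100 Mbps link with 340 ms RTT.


BDP = bandwidth * RTT
= 100 Mbps * 340 ms
= 100 * 1e6 * 340 / 1000 bits
= 34000000 bits
= 4250000 bytes
= 4150.3906 KB
BDP = 34000000 bits (4250000 bytes)


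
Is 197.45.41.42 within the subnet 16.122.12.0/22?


Subnet network: 16.122.12.0
Test IP AND mask: 197.45.40.0
No, 197.45.41.42 is not in 16.122.12.0/22


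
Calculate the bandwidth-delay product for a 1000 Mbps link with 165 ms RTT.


BDP = bandwidth * RTT
= 1000 Mbps * 165 ms
= 1000 * 1e6 * 165 / 1000 bits
= 165000000 bits
= 20625000 bytes
= 20141.6016 KB
BDP = 165000000 bits (20625000 bytes)


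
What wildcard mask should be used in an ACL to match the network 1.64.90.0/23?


Subnet mask: 255.255.254.0
Wildcard = 255.255.255.255 - subnet mask
255 - 255 = 0
255 - 255 = 0
255 - 254 = 1
255 - 0 = 255
Wildcard: 0.0.1.255


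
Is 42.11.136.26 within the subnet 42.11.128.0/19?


Subnet network: 42.11.128.0
Test IP AND mask: 42.11.128.0
Yes, 42.11.136.26 is in 42.11.128.0/19


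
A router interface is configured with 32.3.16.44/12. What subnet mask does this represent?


/12 means 12 network bits, 20 host bits
Binary: 11111111111100000000000000000000
Mask: 255.240.0.0


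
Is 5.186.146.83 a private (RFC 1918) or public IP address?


RFC 1918 private ranges:
  10.0.0.0/8 (10.0.0.0 - 10.255.255.255)
  172.16.0.0/12 (172.16.0.0 - 172.31.255.255)
  192.168.0.0/16 (192.168.0.0 - 192.168.255.255)
Public (not in any RFC 1918 range)


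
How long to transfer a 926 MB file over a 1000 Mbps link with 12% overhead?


Effective throughput = 1000 * (1 - 12/100) = 880 Mbps
File size in Mb = 926 * 8 = 7408 Mb
Time = 7408 / 880
Time = 8.4182 seconds


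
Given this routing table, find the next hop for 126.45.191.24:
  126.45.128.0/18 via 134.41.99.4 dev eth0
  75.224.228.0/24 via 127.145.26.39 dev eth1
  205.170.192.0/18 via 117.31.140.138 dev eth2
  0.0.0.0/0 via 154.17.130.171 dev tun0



Longest prefix match for 126.45.191.24:
  /18 126.45.128.0: MATCH
  /24 75.224.228.0: no
  /18 205.170.192.0: no
  /0 0.0.0.0: MATCH
Selected: next-hop 134.41.99.4 via eth0 (matched /18)


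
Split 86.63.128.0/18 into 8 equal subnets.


New prefix = 18 + 3 = 21
Each subnet has 2048 addresses
  86.63.128.0/21
  86.63.136.0/21
  86.63.144.0/21
  86.63.152.0/21
  86.63.160.0/21
  86.63.168.0/21
  86.63.176.0/21
  86.63.184.0/21
Subnets: 86.63.128.0/21, 86.63.136.0/21, 86.63.144.0/21, 86.63.152.0/21, 86.63.160.0/21, 86.63.168.0/21, 86.63.176.0/21, 86.63.184.0/21


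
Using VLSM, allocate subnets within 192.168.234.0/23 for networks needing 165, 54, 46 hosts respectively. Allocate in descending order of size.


165 hosts -> /24 (254 usable): 192.168.234.0/24
54 hosts -> /26 (62 usable): 192.168.235.0/26
46 hosts -> /26 (62 usable): 192.168.235.64/26
Allocation: 192.168.234.0/24 (165 hosts, 254 usable); 192.168.235.0/26 (54 hosts, 62 usable); 192.168.235.64/26 (46 hosts, 62 usable)


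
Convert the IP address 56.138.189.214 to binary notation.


56 = 00111000
138 = 10001010
189 = 10111101
214 = 11010110
Binary: 00111000.10001010.10111101.11010110


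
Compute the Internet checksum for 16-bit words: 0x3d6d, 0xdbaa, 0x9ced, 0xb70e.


Sum all words (with carry folding):
+ 0x3d6d = 0x3d6d
+ 0xdbaa = 0x1918
+ 0x9ced = 0xb605
+ 0xb70e = 0x6d14
One's complement: ~0x6d14
Checksum = 0x92eb


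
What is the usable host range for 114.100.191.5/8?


Network: 114.0.0.0
Broadcast: 114.255.255.255
First usable = network + 1
Last usable = broadcast - 1
Range: 114.0.0.1 to 114.255.255.254


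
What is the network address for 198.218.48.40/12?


IP:   11000110.11011010.00110000.00101000
Mask: 11111111.11110000.00000000.00000000
AND operation:
Net:  11000110.11010000.00000000.00000000
Network: 198.208.0.0/12


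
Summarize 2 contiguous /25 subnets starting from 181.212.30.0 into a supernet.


Original prefix: /25
Number of subnets: 2 = 2^1
New prefix = 25 - 1 = 24
Supernet: 181.212.30.0/24


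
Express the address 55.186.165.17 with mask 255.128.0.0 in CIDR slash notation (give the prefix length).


Binary: 11111111.10000000.00000000.00000000
Count leading 1s
Prefix: /9


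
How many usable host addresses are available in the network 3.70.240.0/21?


Host bits = 32 - 21 = 11
Total addresses = 2^11 = 2048
Usable = total - 2 (network and broadcast)
Usable hosts: 2046


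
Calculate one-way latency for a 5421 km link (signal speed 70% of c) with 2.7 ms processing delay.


Speed = 0.7 * 3e5 km/s = 210000 km/s
Propagation delay = 5421 / 210000 = 0.0258 s = 25.8143 ms
Processing delay = 2.7 ms
Total one-way latency = 28.5143 ms


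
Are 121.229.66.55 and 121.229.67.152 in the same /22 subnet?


Mask: 255.255.252.0
121.229.66.55 AND mask = 121.229.64.0
121.229.67.152 AND mask = 121.229.64.0
Yes, same subnet (121.229.64.0)


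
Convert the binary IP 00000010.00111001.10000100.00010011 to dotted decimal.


00000010 = 2
00111001 = 57
10000100 = 132
00010011 = 19
IP: 2.57.132.19


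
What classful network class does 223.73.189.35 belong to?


First octet: 223
Binary: 11011111
110xxxxx -> Class C (192-223)
Class C, default mask 255.255.255.0 (/24)


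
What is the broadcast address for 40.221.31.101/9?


Network: 40.128.0.0/9
Host bits = 23
Set all host bits to 1:
Broadcast: 40.255.255.255


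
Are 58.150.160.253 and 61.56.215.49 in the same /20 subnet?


Mask: 255.255.240.0
58.150.160.253 AND mask = 58.150.160.0
61.56.215.49 AND mask = 61.56.208.0
No, different subnets (58.150.160.0 vs 61.56.208.0)


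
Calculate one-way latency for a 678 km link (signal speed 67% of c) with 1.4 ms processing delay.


Speed = 0.67 * 3e5 km/s = 201000 km/s
Propagation delay = 678 / 201000 = 0.0034 s = 3.3731 ms
Processing delay = 1.4 ms
Total one-way latency = 4.7731 ms


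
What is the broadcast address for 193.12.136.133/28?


Network: 193.12.136.128/28
Host bits = 4
Set all host bits to 1:
Broadcast: 193.12.136.143


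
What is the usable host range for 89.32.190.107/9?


Network: 89.0.0.0
Broadcast: 89.127.255.255
First usable = network + 1
Last usable = broadcast - 1
Range: 89.0.0.1 to 89.127.255.254


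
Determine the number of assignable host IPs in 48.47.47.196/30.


Host bits = 32 - 30 = 2
Total addresses = 2^2 = 4
Usable = total - 2 (network and broadcast)
Usable hosts: 2


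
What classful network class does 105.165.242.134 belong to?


First octet: 105
Binary: 01101001
0xxxxxxx -> Class A (1-126)
Class A, default mask 255.0.0.0 (/8)


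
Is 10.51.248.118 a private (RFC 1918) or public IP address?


RFC 1918 private ranges:
  10.0.0.0/8 (10.0.0.0 - 10.255.255.255)
  172.16.0.0/12 (172.16.0.0 - 172.31.255.255)
  192.168.0.0/16 (192.168.0.0 - 192.168.255.255)
Private (in 10.0.0.0/8)


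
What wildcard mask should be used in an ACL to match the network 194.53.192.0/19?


Subnet mask: 255.255.224.0
Wildcard = 255.255.255.255 - subnet mask
255 - 255 = 0
255 - 255 = 0
255 - 224 = 31
255 - 0 = 255
Wildcard: 0.0.31.255


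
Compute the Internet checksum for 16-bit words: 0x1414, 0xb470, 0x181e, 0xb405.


Sum all words (with carry folding):
+ 0x1414 = 0x1414
+ 0xb470 = 0xc884
+ 0x181e = 0xe0a2
+ 0xb405 = 0x94a8
One's complement: ~0x94a8
Checksum = 0x6b57


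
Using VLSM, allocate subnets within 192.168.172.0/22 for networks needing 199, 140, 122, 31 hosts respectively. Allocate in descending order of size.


199 hosts -> /24 (254 usable): 192.168.172.0/24
140 hosts -> /24 (254 usable): 192.168.173.0/24
122 hosts -> /25 (126 usable): 192.168.174.0/25
31 hosts -> /26 (62 usable): 192.168.174.128/26
Allocation: 192.168.172.0/24 (199 hosts, 254 usable); 192.168.173.0/24 (140 hosts, 254 usable); 192.168.174.0/25 (122 hosts, 126 usable); 192.168.174.128/26 (31 hosts, 62 usable)


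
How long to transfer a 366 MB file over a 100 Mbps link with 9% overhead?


Effective throughput = 100 * (1 - 9/100) = 91 Mbps
File size in Mb = 366 * 8 = 2928 Mb
Time = 2928 / 91
Time = 32.1758 seconds


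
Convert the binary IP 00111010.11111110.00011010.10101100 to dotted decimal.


00111010 = 58
11111110 = 254
00011010 = 26
10101100 = 172
IP: 58.254.26.172


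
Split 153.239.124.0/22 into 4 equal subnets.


New prefix = 22 + 2 = 24
Each subnet has 256 addresses
  153.239.124.0/24
  153.239.125.0/24
  153.239.126.0/24
  153.239.127.0/24
Subnets: 153.239.124.0/24, 153.239.125.0/24, 153.239.126.0/24, 153.239.127.0/24


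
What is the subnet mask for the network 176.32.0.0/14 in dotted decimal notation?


/14 means 14 network bits, 18 host bits
Binary: 11111111111111000000000000000000
Mask: 255.252.0.0


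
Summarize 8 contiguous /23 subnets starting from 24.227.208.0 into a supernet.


Original prefix: /23
Number of subnets: 8 = 2^3
New prefix = 23 - 3 = 20
Supernet: 24.227.208.0/20


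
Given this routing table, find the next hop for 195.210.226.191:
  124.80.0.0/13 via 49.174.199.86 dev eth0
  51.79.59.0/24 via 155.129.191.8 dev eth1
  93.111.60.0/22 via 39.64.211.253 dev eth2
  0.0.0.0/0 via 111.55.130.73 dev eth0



Longest prefix match for 195.210.226.191:
  /13 124.80.0.0: no
  /24 51.79.59.0: no
  /22 93.111.60.0: no
  /0 0.0.0.0: MATCH
Selected: next-hop 111.55.130.73 via eth0 (matched /0)


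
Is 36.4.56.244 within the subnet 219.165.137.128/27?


Subnet network: 219.165.137.128
Test IP AND mask: 36.4.56.224
No, 36.4.56.244 is not in 219.165.137.128/27


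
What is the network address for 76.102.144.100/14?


IP:   01001100.01100110.10010000.01100100
Mask: 11111111.11111100.00000000.00000000
AND operation:
Net:  01001100.01100100.00000000.00000000
Network: 76.100.0.0/14


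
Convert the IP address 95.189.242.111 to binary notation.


95 = 01011111
189 = 10111101
242 = 11110010
111 = 01101111
Binary: 01011111.10111101.11110010.01101111


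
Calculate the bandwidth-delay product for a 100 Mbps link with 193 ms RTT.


BDP = bandwidth * RTT
= 100 Mbps * 193 ms
= 100 * 1e6 * 193 / 1000 bits
= 19300000 bits
= 2412500 bytes
= 2355.957 KB
BDP = 19300000 bits (2412500 bytes)


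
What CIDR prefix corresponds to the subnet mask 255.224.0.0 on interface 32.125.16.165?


Binary: 11111111.11100000.00000000.00000000
Count leading 1s
Prefix: /11


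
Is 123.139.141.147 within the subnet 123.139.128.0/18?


Subnet network: 123.139.128.0
Test IP AND mask: 123.139.128.0
Yes, 123.139.141.147 is in 123.139.128.0/18


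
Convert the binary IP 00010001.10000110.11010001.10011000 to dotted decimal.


00010001 = 17
10000110 = 134
11010001 = 209
10011000 = 152
IP: 17.134.209.152


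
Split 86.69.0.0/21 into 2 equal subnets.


New prefix = 21 + 1 = 22
Each subnet has 1024 addresses
  86.69.0.0/22
  86.69.4.0/22
Subnets: 86.69.0.0/22, 86.69.4.0/22


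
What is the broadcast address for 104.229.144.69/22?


Network: 104.229.144.0/22
Host bits = 10
Set all host bits to 1:
Broadcast: 104.229.147.255


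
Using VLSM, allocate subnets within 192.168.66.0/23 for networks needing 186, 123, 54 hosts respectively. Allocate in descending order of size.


186 hosts -> /24 (254 usable): 192.168.66.0/24
123 hosts -> /25 (126 usable): 192.168.67.0/25
54 hosts -> /26 (62 usable): 192.168.67.128/26
Allocation: 192.168.66.0/24 (186 hosts, 254 usable); 192.168.67.0/25 (123 hosts, 126 usable); 192.168.67.128/26 (54 hosts, 62 usable)


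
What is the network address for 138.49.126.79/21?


IP:   10001010.00110001.01111110.01001111
Mask: 11111111.11111111.11111000.00000000
AND operation:
Net:  10001010.00110001.01111000.00000000
Network: 138.49.120.0/21


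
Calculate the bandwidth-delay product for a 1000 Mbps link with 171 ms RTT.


BDP = bandwidth * RTT
= 1000 Mbps * 171 ms
= 1000 * 1e6 * 171 / 1000 bits
= 171000000 bits
= 21375000 bytes
= 20874.0234 KB
BDP = 171000000 bits (21375000 bytes)


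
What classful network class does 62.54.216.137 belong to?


First octet: 62
Binary: 00111110
0xxxxxxx -> Class A (1-126)
Class A, default mask 255.0.0.0 (/8)


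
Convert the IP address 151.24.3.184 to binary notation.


151 = 10010111
24 = 00011000
3 = 00000011
184 = 10111000
Binary: 10010111.00011000.00000011.10111000


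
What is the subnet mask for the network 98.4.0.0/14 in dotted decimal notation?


/14 means 14 network bits, 18 host bits
Binary: 11111111111111000000000000000000
Mask: 255.252.0.0


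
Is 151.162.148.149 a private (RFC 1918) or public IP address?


RFC 1918 private ranges:
  10.0.0.0/8 (10.0.0.0 - 10.255.255.255)
  172.16.0.0/12 (172.16.0.0 - 172.31.255.255)
  192.168.0.0/16 (192.168.0.0 - 192.168.255.255)
Public (not in any RFC 1918 range)


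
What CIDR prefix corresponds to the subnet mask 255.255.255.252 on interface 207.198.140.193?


Binary: 11111111.11111111.11111111.11111100
Count leading 1s
Prefix: /30


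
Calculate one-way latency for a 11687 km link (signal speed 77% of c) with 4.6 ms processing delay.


Speed = 0.77 * 3e5 km/s = 231000 km/s
Propagation delay = 11687 / 231000 = 0.0506 s = 50.5931 ms
Processing delay = 4.6 ms
Total one-way latency = 55.1931 ms


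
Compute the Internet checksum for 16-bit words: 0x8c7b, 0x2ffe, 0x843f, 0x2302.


Sum all words (with carry folding):
+ 0x8c7b = 0x8c7b
+ 0x2ffe = 0xbc79
+ 0x843f = 0x40b9
+ 0x2302 = 0x63bb
One's complement: ~0x63bb
Checksum = 0x9c44


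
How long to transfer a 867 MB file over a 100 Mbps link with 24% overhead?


Effective throughput = 100 * (1 - 24/100) = 76 Mbps
File size in Mb = 867 * 8 = 6936 Mb
Time = 6936 / 76
Time = 91.2632 seconds


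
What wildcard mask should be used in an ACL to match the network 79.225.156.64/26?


Subnet mask: 255.255.255.192
Wildcard = 255.255.255.255 - subnet mask
255 - 255 = 0
255 - 255 = 0
255 - 255 = 0
255 - 192 = 63
Wildcard: 0.0.0.63


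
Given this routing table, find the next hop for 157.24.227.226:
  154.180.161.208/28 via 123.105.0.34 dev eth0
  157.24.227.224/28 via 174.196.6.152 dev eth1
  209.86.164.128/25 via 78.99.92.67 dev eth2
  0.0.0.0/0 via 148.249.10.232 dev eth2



Longest prefix match for 157.24.227.226:
  /28 154.180.161.208: no
  /28 157.24.227.224: MATCH
  /25 209.86.164.128: no
  /0 0.0.0.0: MATCH
Selected: next-hop 174.196.6.152 via eth1 (matched /28)


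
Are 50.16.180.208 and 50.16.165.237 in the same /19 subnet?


Mask: 255.255.224.0
50.16.180.208 AND mask = 50.16.160.0
50.16.165.237 AND mask = 50.16.160.0
Yes, same subnet (50.16.160.0)


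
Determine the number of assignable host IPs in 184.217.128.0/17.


Host bits = 32 - 17 = 15
Total addresses = 2^15 = 32768
Usable = total - 2 (network and broadcast)
Usable hosts: 32766


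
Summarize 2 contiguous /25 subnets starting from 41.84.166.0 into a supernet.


Original prefix: /25
Number of subnets: 2 = 2^1
New prefix = 25 - 1 = 24
Supernet: 41.84.166.0/24


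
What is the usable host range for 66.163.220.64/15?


Network: 66.162.0.0
Broadcast: 66.163.255.255
First usable = network + 1
Last usable = broadcast - 1
Range: 66.162.0.1 to 66.163.255.254


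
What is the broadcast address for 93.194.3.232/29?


Network: 93.194.3.232/29
Host bits = 3
Set all host bits to 1:
Broadcast: 93.194.3.239


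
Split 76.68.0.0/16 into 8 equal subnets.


New prefix = 16 + 3 = 19
Each subnet has 8192 addresses
  76.68.0.0/19
  76.68.32.0/19
  76.68.64.0/19
  76.68.96.0/19
  76.68.128.0/19
  76.68.160.0/19
  76.68.192.0/19
  76.68.224.0/19
Subnets: 76.68.0.0/19, 76.68.32.0/19, 76.68.64.0/19, 76.68.96.0/19, 76.68.128.0/19, 76.68.160.0/19, 76.68.192.0/19, 76.68.224.0/19


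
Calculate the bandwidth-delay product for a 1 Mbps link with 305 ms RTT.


BDP = bandwidth * RTT
= 1 Mbps * 305 ms
= 1 * 1e6 * 305 / 1000 bits
= 305000 bits
= 38125 bytes
= 37.2314 KB
BDP = 305000 bits (38125 bytes)


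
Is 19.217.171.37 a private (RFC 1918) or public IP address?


RFC 1918 private ranges:
  10.0.0.0/8 (10.0.0.0 - 10.255.255.255)
  172.16.0.0/12 (172.16.0.0 - 172.31.255.255)
  192.168.0.0/16 (192.168.0.0 - 192.168.255.255)
Public (not in any RFC 1918 range)


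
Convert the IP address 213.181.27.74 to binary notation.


213 = 11010101
181 = 10110101
27 = 00011011
74 = 01001010
Binary: 11010101.10110101.00011011.01001010
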